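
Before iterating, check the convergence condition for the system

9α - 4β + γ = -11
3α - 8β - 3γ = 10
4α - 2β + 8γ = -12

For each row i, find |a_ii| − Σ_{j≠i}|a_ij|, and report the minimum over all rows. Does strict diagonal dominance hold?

row 1: |9| − (4+1) = 4
row 2: |-8| − (3+3) = 2
row 3: |8| − (4+2) = 2
minimum over rows = 2 → strictly diagonally dominant (convergence guaranteed)

2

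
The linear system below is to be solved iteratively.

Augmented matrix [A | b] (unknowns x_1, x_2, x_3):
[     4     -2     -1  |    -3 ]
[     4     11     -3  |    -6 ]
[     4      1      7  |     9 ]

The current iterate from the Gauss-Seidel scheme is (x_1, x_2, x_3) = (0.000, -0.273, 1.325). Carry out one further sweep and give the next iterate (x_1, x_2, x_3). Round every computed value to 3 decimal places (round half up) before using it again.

One sweep:
  x_1 = (-3 - (-2)·-0.273 - (-1)·1.325) / (4) = -0.555
  x_2 = (-6 - (4)·-0.555 - (-3)·1.325) / (11) = 0.018
  x_3 = (9 - (4)·-0.555 - (1)·0.018) / (7) = 1.600

(-0.555, 0.018, 1.600)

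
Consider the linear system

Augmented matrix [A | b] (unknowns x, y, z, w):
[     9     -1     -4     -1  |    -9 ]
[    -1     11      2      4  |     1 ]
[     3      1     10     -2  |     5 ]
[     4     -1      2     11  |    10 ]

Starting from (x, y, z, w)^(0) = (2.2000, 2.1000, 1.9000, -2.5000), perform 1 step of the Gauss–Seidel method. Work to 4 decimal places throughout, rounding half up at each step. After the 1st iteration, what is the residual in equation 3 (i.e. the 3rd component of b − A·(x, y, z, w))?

7.0802

Iteration 1:
  x = (-9 - (-1)·2.1000 - (-4)·1.9000 - (-1)·-2.5000) / (9) = -0.2000
  y = (1 - (-1)·-0.2000 - (2)·1.9000 - (4)·-2.5000) / (11) = 0.6364
  z = (5 - (3)·-0.2000 - (1)·0.6364 - (-2)·-2.5000) / (10) = -0.0036
  w = (10 - (4)·-0.2000 - (-1)·0.6364 - (2)·-0.0036) / (11) = 1.0403
Residual b − A·x = (-5.5377, -10.3544, 7.0802, 0.0003)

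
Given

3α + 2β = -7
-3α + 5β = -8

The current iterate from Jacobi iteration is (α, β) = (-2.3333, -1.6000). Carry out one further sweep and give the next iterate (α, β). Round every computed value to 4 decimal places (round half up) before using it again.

One sweep:
  α = (-7 - (2)·-1.6000) / (3) = -1.2667
  β = (-8 - (-3)·-2.3333) / (5) = -3.0000

(-1.2667, -3.0000)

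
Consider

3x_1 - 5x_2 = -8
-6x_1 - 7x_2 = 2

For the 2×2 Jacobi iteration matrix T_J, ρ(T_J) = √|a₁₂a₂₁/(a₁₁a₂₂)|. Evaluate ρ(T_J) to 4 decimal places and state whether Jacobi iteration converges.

a₁₂a₂₁/(a₁₁a₂₂) = (-5)·(-6) / ((3)·(-7)) = -1.428571
ρ = √|-1.428571| = √1.428571 = 1.1952
ρ > 1, so Jacobi diverges

1.1952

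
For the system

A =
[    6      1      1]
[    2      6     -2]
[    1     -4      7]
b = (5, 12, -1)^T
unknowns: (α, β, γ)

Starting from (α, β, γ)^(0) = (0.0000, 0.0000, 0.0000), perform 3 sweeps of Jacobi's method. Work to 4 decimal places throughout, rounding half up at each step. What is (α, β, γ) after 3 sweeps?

(0.4074, 2.1191, 0.7392)

Iteration 1:
  α = (5 - (1)·0.0000 - (1)·0.0000) / (6) = 0.8333
  β = (12 - (2)·0.0000 - (-2)·0.0000) / (6) = 2.0000
  γ = (-1 - (1)·0.0000 - (-4)·0.0000) / (7) = -0.1429
Iteration 2:
  α = (5 - (1)·2.0000 - (1)·-0.1429) / (6) = 0.5238
  β = (12 - (2)·0.8333 - (-2)·-0.1429) / (6) = 1.6746
  γ = (-1 - (1)·0.8333 - (-4)·2.0000) / (7) = 0.8810
Iteration 3:
  α = (5 - (1)·1.6746 - (1)·0.8810) / (6) = 0.4074
  β = (12 - (2)·0.5238 - (-2)·0.8810) / (6) = 2.1191
  γ = (-1 - (1)·0.5238 - (-4)·1.6746) / (7) = 0.7392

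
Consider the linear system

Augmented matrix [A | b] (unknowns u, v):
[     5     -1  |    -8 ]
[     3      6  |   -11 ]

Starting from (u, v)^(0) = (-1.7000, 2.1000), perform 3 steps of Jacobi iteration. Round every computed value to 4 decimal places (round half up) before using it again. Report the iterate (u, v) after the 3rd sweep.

Iteration 1:
  u = (-8 - (-1)·2.1000) / (5) = -1.1800
  v = (-11 - (3)·-1.7000) / (6) = -0.9833
Iteration 2:
  u = (-8 - (-1)·-0.9833) / (5) = -1.7967
  v = (-11 - (3)·-1.1800) / (6) = -1.2433
Iteration 3:
  u = (-8 - (-1)·-1.2433) / (5) = -1.8487
  v = (-11 - (3)·-1.7967) / (6) = -0.9350

(-1.8487, -0.9350)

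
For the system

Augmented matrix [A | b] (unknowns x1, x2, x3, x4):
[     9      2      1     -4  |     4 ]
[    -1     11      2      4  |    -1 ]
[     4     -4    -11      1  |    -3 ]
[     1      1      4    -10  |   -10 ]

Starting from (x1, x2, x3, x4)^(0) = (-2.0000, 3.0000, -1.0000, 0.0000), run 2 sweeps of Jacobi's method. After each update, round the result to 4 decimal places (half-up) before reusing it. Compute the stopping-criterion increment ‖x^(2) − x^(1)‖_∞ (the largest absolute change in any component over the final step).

1.8745

Iteration 1:
  x1 = (4 - (2)·3.0000 - (1)·-1.0000 - (-4)·0.0000) / (9) = -0.1111
  x2 = (-1 - (-1)·-2.0000 - (2)·-1.0000 - (4)·0.0000) / (11) = -0.0909
  x3 = (-3 - (4)·-2.0000 - (-4)·3.0000 - (1)·0.0000) / (-11) = -1.5455
  x4 = (-10 - (1)·-2.0000 - (1)·3.0000 - (4)·-1.0000) / (-10) = 0.7000
Iteration 2:
  x1 = (4 - (2)·-0.0909 - (1)·-1.5455 - (-4)·0.7000) / (9) = 0.9475
  x2 = (-1 - (-1)·-0.1111 - (2)·-1.5455 - (4)·0.7000) / (11) = -0.0746
  x3 = (-3 - (4)·-0.1111 - (-4)·-0.0909 - (1)·0.7000) / (-11) = 0.3290
  x4 = (-10 - (1)·-0.1111 - (1)·-0.0909 - (4)·-1.5455) / (-10) = 0.3616
Change: (1.0586, 0.0163, 1.8745, -0.3384) → max |·| = 1.8745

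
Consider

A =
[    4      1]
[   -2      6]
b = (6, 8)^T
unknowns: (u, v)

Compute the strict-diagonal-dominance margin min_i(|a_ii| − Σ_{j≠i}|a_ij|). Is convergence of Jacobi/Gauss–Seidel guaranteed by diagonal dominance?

row 1: |4| − (1) = 3
row 2: |6| − (2) = 4
minimum over rows = 3 → strictly diagonally dominant (convergence guaranteed)

3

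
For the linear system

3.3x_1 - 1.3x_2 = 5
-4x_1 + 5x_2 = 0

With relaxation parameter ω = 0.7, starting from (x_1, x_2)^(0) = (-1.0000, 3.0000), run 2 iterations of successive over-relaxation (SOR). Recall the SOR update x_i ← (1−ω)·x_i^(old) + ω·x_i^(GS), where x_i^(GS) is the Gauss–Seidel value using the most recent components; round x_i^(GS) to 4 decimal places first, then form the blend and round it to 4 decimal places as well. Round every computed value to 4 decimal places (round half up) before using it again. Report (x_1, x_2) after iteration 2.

Iteration 1:
  x_1: GS value = (5 - (-1.3)·3.0000) / (3.3) = 2.6970;  x_1 ← (1−ω)·-1.0000 + ω·2.6970 = 1.5879
  x_2: GS value = (0 - (-4)·1.5879) / (5) = 1.2703;  x_2 ← (1−ω)·3.0000 + ω·1.2703 = 1.7892
Iteration 2:
  x_1: GS value = (5 - (-1.3)·1.7892) / (3.3) = 2.2200;  x_1 ← (1−ω)·1.5879 + ω·2.2200 = 2.0304
  x_2: GS value = (0 - (-4)·2.0304) / (5) = 1.6243;  x_2 ← (1−ω)·1.7892 + ω·1.6243 = 1.6738

(2.0304, 1.6738)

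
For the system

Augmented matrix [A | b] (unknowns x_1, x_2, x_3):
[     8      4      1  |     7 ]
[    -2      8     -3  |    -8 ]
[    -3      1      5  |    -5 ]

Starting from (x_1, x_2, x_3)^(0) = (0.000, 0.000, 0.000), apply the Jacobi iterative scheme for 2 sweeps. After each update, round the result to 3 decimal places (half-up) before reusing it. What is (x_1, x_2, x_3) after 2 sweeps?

(1.500, -1.156, -0.275)

Iteration 1:
  x_1 = (7 - (4)·0.000 - (1)·0.000) / (8) = 0.875
  x_2 = (-8 - (-2)·0.000 - (-3)·0.000) / (8) = -1.000
  x_3 = (-5 - (-3)·0.000 - (1)·0.000) / (5) = -1.000
Iteration 2:
  x_1 = (7 - (4)·-1.000 - (1)·-1.000) / (8) = 1.500
  x_2 = (-8 - (-2)·0.875 - (-3)·-1.000) / (8) = -1.156
  x_3 = (-5 - (-3)·0.875 - (1)·-1.000) / (5) = -0.275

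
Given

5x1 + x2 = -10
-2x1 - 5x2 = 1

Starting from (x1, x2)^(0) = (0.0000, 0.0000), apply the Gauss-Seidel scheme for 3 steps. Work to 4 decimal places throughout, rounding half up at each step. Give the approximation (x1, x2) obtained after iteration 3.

Iteration 1:
  x1 = (-10 - (1)·0.0000) / (5) = -2.0000
  x2 = (1 - (-2)·-2.0000) / (-5) = 0.6000
Iteration 2:
  x1 = (-10 - (1)·0.6000) / (5) = -2.1200
  x2 = (1 - (-2)·-2.1200) / (-5) = 0.6480
Iteration 3:
  x1 = (-10 - (1)·0.6480) / (5) = -2.1296
  x2 = (1 - (-2)·-2.1296) / (-5) = 0.6518

(-2.1296, 0.6518)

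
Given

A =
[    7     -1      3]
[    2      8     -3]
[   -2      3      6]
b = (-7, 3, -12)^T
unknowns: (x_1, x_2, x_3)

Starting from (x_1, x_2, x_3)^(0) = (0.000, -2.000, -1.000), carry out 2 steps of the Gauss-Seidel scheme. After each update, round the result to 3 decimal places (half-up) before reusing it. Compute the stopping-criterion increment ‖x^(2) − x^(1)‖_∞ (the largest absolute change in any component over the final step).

Iteration 1:
  x_1 = (-7 - (-1)·-2.000 - (3)·-1.000) / (7) = -0.857
  x_2 = (3 - (2)·-0.857 - (-3)·-1.000) / (8) = 0.214
  x_3 = (-12 - (-2)·-0.857 - (3)·0.214) / (6) = -2.393
Iteration 2:
  x_1 = (-7 - (-1)·0.214 - (3)·-2.393) / (7) = 0.056
  x_2 = (3 - (2)·0.056 - (-3)·-2.393) / (8) = -0.536
  x_3 = (-12 - (-2)·0.056 - (3)·-0.536) / (6) = -1.713
Change: (0.913, -0.750, 0.680) → max |·| = 0.913

0.913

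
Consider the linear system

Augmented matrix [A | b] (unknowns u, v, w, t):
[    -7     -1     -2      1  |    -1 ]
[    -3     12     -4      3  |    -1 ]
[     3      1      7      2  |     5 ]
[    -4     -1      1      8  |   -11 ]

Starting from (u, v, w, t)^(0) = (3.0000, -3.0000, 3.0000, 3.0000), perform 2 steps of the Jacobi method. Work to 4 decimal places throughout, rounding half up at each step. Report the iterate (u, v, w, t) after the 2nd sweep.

(0.2083, -0.2247, 0.7007, -1.0640)

Iteration 1:
  u = (-1 - (-1)·-3.0000 - (-2)·3.0000 - (1)·3.0000) / (-7) = 0.1429
  v = (-1 - (-3)·3.0000 - (-4)·3.0000 - (3)·3.0000) / (12) = 0.9167
  w = (5 - (3)·3.0000 - (1)·-3.0000 - (2)·3.0000) / (7) = -1.0000
  t = (-11 - (-4)·3.0000 - (-1)·-3.0000 - (1)·3.0000) / (8) = -0.6250
Iteration 2:
  u = (-1 - (-1)·0.9167 - (-2)·-1.0000 - (1)·-0.6250) / (-7) = 0.2083
  v = (-1 - (-3)·0.1429 - (-4)·-1.0000 - (3)·-0.6250) / (12) = -0.2247
  w = (5 - (3)·0.1429 - (1)·0.9167 - (2)·-0.6250) / (7) = 0.7007
  t = (-11 - (-4)·0.1429 - (-1)·0.9167 - (1)·-1.0000) / (8) = -1.0640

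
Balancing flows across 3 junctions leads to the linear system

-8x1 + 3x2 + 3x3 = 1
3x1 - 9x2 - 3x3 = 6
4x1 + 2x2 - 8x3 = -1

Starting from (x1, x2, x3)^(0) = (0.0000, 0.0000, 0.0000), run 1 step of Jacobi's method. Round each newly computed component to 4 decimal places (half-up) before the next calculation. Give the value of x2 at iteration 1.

Iteration 1:
  x1 = (1 - (3)·0.0000 - (3)·0.0000) / (-8) = -0.1250
  x2 = (6 - (3)·0.0000 - (-3)·0.0000) / (-9) = -0.6667
  x3 = (-1 - (4)·0.0000 - (2)·0.0000) / (-8) = 0.1250

-0.6667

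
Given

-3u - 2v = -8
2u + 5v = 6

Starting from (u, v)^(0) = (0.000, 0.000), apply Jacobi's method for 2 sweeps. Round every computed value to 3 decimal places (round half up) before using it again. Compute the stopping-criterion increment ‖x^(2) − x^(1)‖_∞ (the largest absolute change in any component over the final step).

1.067

Iteration 1:
  u = (-8 - (-2)·0.000) / (-3) = 2.667
  v = (6 - (2)·0.000) / (5) = 1.200
Iteration 2:
  u = (-8 - (-2)·1.200) / (-3) = 1.867
  v = (6 - (2)·2.667) / (5) = 0.133
Change: (-0.800, -1.067) → max |·| = 1.067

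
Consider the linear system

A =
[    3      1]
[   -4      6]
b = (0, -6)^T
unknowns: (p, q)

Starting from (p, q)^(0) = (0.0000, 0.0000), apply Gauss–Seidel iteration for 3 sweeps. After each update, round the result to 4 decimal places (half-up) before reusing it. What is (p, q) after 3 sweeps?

Iteration 1:
  p = (0 - (1)·0.0000) / (3) = 0.0000
  q = (-6 - (-4)·0.0000) / (6) = -1.0000
Iteration 2:
  p = (0 - (1)·-1.0000) / (3) = 0.3333
  q = (-6 - (-4)·0.3333) / (6) = -0.7778
Iteration 3:
  p = (0 - (1)·-0.7778) / (3) = 0.2593
  q = (-6 - (-4)·0.2593) / (6) = -0.8271

(0.2593, -0.8271)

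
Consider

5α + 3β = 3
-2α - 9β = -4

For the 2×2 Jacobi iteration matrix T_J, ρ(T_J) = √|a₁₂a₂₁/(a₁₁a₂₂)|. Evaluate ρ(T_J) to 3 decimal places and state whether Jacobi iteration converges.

0.365

a₁₂a₂₁/(a₁₁a₂₂) = (3)·(-2) / ((5)·(-9)) = 0.133333
ρ = √|0.133333| = √0.133333 = 0.365
ρ < 1, so Jacobi converges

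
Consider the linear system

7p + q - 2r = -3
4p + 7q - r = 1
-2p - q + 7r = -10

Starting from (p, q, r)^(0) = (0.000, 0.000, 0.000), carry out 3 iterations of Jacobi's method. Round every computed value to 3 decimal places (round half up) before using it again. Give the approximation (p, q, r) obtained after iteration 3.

(-0.892, 0.414, -1.647)

Iteration 1:
  p = (-3 - (1)·0.000 - (-2)·0.000) / (7) = -0.429
  q = (1 - (4)·0.000 - (-1)·0.000) / (7) = 0.143
  r = (-10 - (-2)·0.000 - (-1)·0.000) / (7) = -1.429
Iteration 2:
  p = (-3 - (1)·0.143 - (-2)·-1.429) / (7) = -0.857
  q = (1 - (4)·-0.429 - (-1)·-1.429) / (7) = 0.184
  r = (-10 - (-2)·-0.429 - (-1)·0.143) / (7) = -1.531
Iteration 3:
  p = (-3 - (1)·0.184 - (-2)·-1.531) / (7) = -0.892
  q = (1 - (4)·-0.857 - (-1)·-1.531) / (7) = 0.414
  r = (-10 - (-2)·-0.857 - (-1)·0.184) / (7) = -1.647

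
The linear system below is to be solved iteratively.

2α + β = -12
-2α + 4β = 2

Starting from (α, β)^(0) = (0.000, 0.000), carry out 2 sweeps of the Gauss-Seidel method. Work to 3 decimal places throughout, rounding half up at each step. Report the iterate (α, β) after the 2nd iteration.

Iteration 1:
  α = (-12 - (1)·0.000) / (2) = -6.000
  β = (2 - (-2)·-6.000) / (4) = -2.500
Iteration 2:
  α = (-12 - (1)·-2.500) / (2) = -4.750
  β = (2 - (-2)·-4.750) / (4) = -1.875

(-4.750, -1.875)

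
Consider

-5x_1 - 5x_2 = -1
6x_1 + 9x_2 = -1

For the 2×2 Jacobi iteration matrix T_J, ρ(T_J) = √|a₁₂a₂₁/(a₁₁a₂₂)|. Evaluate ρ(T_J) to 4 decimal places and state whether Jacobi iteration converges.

a₁₂a₂₁/(a₁₁a₂₂) = (-5)·(6) / ((-5)·(9)) = 0.666667
ρ = √|0.666667| = √0.666667 = 0.8165
ρ < 1, so Jacobi converges

0.8165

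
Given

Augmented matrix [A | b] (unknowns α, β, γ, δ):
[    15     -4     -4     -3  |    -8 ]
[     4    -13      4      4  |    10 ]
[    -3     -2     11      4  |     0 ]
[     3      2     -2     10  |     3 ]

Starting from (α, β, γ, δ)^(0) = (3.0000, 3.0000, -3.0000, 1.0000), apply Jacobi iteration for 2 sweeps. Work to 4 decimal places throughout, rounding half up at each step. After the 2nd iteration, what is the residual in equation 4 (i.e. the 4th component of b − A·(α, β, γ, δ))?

1.5213

Iteration 1:
  α = (-8 - (-4)·3.0000 - (-4)·-3.0000 - (-3)·1.0000) / (15) = -0.3333
  β = (10 - (4)·3.0000 - (4)·-3.0000 - (4)·1.0000) / (-13) = -0.4615
  γ = (0 - (-3)·3.0000 - (-2)·3.0000 - (4)·1.0000) / (11) = 1.0000
  δ = (3 - (3)·3.0000 - (2)·3.0000 - (-2)·-3.0000) / (10) = -1.8000
Iteration 2:
  α = (-8 - (-4)·-0.4615 - (-4)·1.0000 - (-3)·-1.8000) / (15) = -0.7497
  β = (10 - (4)·-0.3333 - (4)·1.0000 - (4)·-1.8000) / (-13) = -1.1179
  γ = (0 - (-3)·-0.3333 - (-2)·-0.4615 - (4)·-1.8000) / (11) = 0.4797
  δ = (3 - (3)·-0.3333 - (2)·-0.4615 - (-2)·1.0000) / (10) = 0.6923
Residual b − A·x = (2.7696, -6.2219, -12.5308, 1.5213)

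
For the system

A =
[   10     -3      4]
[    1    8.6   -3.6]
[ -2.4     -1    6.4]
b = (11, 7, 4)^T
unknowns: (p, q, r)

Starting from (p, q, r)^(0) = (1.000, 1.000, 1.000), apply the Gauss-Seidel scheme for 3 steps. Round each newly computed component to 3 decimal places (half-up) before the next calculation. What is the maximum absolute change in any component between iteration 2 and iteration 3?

Iteration 1:
  p = (11 - (-3)·1.000 - (4)·1.000) / (10) = 1.000
  q = (7 - (1)·1.000 - (-3.6)·1.000) / (8.6) = 1.116
  r = (4 - (-2.4)·1.000 - (-1)·1.116) / (6.4) = 1.174
Iteration 2:
  p = (11 - (-3)·1.116 - (4)·1.174) / (10) = 0.965
  q = (7 - (1)·0.965 - (-3.6)·1.174) / (8.6) = 1.193
  r = (4 - (-2.4)·0.965 - (-1)·1.193) / (6.4) = 1.173
Iteration 3:
  p = (11 - (-3)·1.193 - (4)·1.173) / (10) = 0.989
  q = (7 - (1)·0.989 - (-3.6)·1.173) / (8.6) = 1.190
  r = (4 - (-2.4)·0.989 - (-1)·1.190) / (6.4) = 1.182
Change: (0.024, -0.003, 0.009) → max |·| = 0.024

0.024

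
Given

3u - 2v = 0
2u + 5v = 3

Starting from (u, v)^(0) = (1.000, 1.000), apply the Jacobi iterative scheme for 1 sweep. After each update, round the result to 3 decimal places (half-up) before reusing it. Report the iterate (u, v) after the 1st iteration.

Iteration 1:
  u = (0 - (-2)·1.000) / (3) = 0.667
  v = (3 - (2)·1.000) / (5) = 0.200

(0.667, 0.200)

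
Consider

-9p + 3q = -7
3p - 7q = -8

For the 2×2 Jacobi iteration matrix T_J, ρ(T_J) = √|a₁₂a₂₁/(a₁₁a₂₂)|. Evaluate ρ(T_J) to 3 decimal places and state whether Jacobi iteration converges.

a₁₂a₂₁/(a₁₁a₂₂) = (3)·(3) / ((-9)·(-7)) = 0.142857
ρ = √|0.142857| = √0.142857 = 0.378
ρ < 1, so Jacobi converges

0.378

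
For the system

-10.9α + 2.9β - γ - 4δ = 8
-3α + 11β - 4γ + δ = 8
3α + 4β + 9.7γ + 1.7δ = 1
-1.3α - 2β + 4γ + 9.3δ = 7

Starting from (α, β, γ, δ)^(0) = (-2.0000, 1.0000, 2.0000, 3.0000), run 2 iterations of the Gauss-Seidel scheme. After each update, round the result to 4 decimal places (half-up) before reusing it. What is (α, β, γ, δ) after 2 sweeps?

(-0.7999, 0.3803, 0.0652, 0.6946)

Iteration 1:
  α = (8 - (2.9)·1.0000 - (-1)·2.0000 - (-4)·3.0000) / (-10.9) = -1.7523
  β = (8 - (-3)·-1.7523 - (-4)·2.0000 - (1)·3.0000) / (11) = 0.7039
  γ = (1 - (3)·-1.7523 - (4)·0.7039 - (1.7)·3.0000) / (9.7) = -0.1710
  δ = (7 - (-1.3)·-1.7523 - (-2)·0.7039 - (4)·-0.1710) / (9.3) = 0.7327
Iteration 2:
  α = (8 - (2.9)·0.7039 - (-1)·-0.1710 - (-4)·0.7327) / (-10.9) = -0.7999
  β = (8 - (-3)·-0.7999 - (-4)·-0.1710 - (1)·0.7327) / (11) = 0.3803
  γ = (1 - (3)·-0.7999 - (4)·0.3803 - (1.7)·0.7327) / (9.7) = 0.0652
  δ = (7 - (-1.3)·-0.7999 - (-2)·0.3803 - (4)·0.0652) / (9.3) = 0.6946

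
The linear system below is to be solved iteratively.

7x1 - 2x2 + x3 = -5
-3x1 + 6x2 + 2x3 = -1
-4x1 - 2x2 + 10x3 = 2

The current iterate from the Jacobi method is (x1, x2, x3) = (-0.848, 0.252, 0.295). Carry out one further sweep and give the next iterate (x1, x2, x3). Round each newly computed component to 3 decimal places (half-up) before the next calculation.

(-0.684, -0.689, -0.089)

One sweep:
  x1 = (-5 - (-2)·0.252 - (1)·0.295) / (7) = -0.684
  x2 = (-1 - (-3)·-0.848 - (2)·0.295) / (6) = -0.689
  x3 = (2 - (-4)·-0.848 - (-2)·0.252) / (10) = -0.089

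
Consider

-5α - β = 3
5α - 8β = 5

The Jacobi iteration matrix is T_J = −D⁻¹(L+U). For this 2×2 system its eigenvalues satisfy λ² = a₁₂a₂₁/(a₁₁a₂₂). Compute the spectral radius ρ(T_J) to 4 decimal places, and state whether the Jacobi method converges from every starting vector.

a₁₂a₂₁/(a₁₁a₂₂) = (-1)·(5) / ((-5)·(-8)) = -0.125000
ρ = √|-0.125000| = √0.125000 = 0.3536
ρ < 1, so Jacobi converges

0.3536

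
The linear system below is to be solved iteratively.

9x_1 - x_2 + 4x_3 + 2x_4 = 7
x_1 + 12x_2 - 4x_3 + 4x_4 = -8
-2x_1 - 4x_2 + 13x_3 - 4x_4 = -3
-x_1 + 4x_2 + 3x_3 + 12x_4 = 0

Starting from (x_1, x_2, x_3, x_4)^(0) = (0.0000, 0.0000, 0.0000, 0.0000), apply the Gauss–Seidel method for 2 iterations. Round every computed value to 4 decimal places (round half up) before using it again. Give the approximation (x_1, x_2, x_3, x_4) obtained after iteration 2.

Iteration 1:
  x_1 = (7 - (-1)·0.0000 - (4)·0.0000 - (2)·0.0000) / (9) = 0.7778
  x_2 = (-8 - (1)·0.7778 - (-4)·0.0000 - (4)·0.0000) / (12) = -0.7315
  x_3 = (-3 - (-2)·0.7778 - (-4)·-0.7315 - (-4)·0.0000) / (13) = -0.3362
  x_4 = (0 - (-1)·0.7778 - (4)·-0.7315 - (3)·-0.3362) / (12) = 0.3927
Iteration 2:
  x_1 = (7 - (-1)·-0.7315 - (4)·-0.3362 - (2)·0.3927) / (9) = 0.7587
  x_2 = (-8 - (1)·0.7587 - (-4)·-0.3362 - (4)·0.3927) / (12) = -0.9729
  x_3 = (-3 - (-2)·0.7587 - (-4)·-0.9729 - (-4)·0.3927) / (13) = -0.2926
  x_4 = (0 - (-1)·0.7587 - (4)·-0.9729 - (3)·-0.2926) / (12) = 0.4607

(0.7587, -0.9729, -0.2926, 0.4607)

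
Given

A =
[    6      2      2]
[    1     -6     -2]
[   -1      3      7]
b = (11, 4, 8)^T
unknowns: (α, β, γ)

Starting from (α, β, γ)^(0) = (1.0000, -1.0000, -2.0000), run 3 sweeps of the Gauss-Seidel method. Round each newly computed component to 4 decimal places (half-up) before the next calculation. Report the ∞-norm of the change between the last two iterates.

0.3399

Iteration 1:
  α = (11 - (2)·-1.0000 - (2)·-2.0000) / (6) = 2.8333
  β = (4 - (1)·2.8333 - (-2)·-2.0000) / (-6) = 0.4722
  γ = (8 - (-1)·2.8333 - (3)·0.4722) / (7) = 1.3452
Iteration 2:
  α = (11 - (2)·0.4722 - (2)·1.3452) / (6) = 1.2275
  β = (4 - (1)·1.2275 - (-2)·1.3452) / (-6) = -0.9105
  γ = (8 - (-1)·1.2275 - (3)·-0.9105) / (7) = 1.7084
Iteration 3:
  α = (11 - (2)·-0.9105 - (2)·1.7084) / (6) = 1.5674
  β = (4 - (1)·1.5674 - (-2)·1.7084) / (-6) = -0.9749
  γ = (8 - (-1)·1.5674 - (3)·-0.9749) / (7) = 1.7846
Change: (0.3399, -0.0644, 0.0762) → max |·| = 0.3399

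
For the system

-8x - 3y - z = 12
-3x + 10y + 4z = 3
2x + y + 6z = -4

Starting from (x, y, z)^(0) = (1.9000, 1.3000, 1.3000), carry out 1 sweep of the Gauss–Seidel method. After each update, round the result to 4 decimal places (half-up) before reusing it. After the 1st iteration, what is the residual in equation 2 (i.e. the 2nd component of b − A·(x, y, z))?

Iteration 1:
  x = (12 - (-3)·1.3000 - (-1)·1.3000) / (-8) = -2.1500
  y = (3 - (-3)·-2.1500 - (4)·1.3000) / (10) = -0.8650
  z = (-4 - (2)·-2.1500 - (1)·-0.8650) / (6) = 0.1942
Residual b − A·x = (-7.6008, 4.4232, -0.0002)

4.4232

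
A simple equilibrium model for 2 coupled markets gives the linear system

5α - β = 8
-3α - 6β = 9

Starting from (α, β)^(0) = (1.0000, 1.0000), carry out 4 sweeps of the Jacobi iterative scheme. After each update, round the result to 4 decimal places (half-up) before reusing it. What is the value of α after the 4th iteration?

Iteration 1:
  α = (8 - (-1)·1.0000) / (5) = 1.8000
  β = (9 - (-3)·1.0000) / (-6) = -2.0000
Iteration 2:
  α = (8 - (-1)·-2.0000) / (5) = 1.2000
  β = (9 - (-3)·1.8000) / (-6) = -2.4000
Iteration 3:
  α = (8 - (-1)·-2.4000) / (5) = 1.1200
  β = (9 - (-3)·1.2000) / (-6) = -2.1000
Iteration 4:
  α = (8 - (-1)·-2.1000) / (5) = 1.1800
  β = (9 - (-3)·1.1200) / (-6) = -2.0600

1.1800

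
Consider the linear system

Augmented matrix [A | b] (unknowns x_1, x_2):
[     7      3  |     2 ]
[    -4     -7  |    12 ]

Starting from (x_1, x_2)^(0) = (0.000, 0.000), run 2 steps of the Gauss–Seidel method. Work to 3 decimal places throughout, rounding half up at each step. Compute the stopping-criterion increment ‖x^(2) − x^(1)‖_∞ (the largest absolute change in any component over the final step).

0.805

Iteration 1:
  x_1 = (2 - (3)·0.000) / (7) = 0.286
  x_2 = (12 - (-4)·0.286) / (-7) = -1.878
Iteration 2:
  x_1 = (2 - (3)·-1.878) / (7) = 1.091
  x_2 = (12 - (-4)·1.091) / (-7) = -2.338
Change: (0.805, -0.460) → max |·| = 0.805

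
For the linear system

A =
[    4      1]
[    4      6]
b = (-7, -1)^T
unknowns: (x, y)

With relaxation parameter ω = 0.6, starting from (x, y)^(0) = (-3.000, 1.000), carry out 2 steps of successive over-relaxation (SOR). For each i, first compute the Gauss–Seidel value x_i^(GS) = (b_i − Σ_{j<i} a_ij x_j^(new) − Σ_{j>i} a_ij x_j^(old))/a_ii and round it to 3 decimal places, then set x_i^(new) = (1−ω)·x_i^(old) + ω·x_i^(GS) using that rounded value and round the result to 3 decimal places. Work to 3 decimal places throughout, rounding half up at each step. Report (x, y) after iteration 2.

(-2.199, 1.283)

Iteration 1:
  x: GS value = (-7 - (1)·1.000) / (4) = -2.000;  x ← (1−ω)·-3.000 + ω·-2.000 = -2.400
  y: GS value = (-1 - (4)·-2.400) / (6) = 1.433;  y ← (1−ω)·1.000 + ω·1.433 = 1.260
Iteration 2:
  x: GS value = (-7 - (1)·1.260) / (4) = -2.065;  x ← (1−ω)·-2.400 + ω·-2.065 = -2.199
  y: GS value = (-1 - (4)·-2.199) / (6) = 1.299;  y ← (1−ω)·1.260 + ω·1.299 = 1.283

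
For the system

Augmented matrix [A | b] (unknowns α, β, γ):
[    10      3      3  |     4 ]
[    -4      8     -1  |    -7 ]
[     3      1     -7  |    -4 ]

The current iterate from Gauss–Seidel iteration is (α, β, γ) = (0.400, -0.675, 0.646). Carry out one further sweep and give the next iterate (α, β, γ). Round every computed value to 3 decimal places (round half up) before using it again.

(0.409, -0.590, 0.662)

One sweep:
  α = (4 - (3)·-0.675 - (3)·0.646) / (10) = 0.409
  β = (-7 - (-4)·0.409 - (-1)·0.646) / (8) = -0.590
  γ = (-4 - (3)·0.409 - (1)·-0.590) / (-7) = 0.662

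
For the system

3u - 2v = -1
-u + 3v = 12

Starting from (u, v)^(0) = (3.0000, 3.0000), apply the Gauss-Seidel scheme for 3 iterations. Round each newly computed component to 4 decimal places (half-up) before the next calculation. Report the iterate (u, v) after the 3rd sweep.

(2.9341, 4.9780)

Iteration 1:
  u = (-1 - (-2)·3.0000) / (3) = 1.6667
  v = (12 - (-1)·1.6667) / (3) = 4.5556
Iteration 2:
  u = (-1 - (-2)·4.5556) / (3) = 2.7037
  v = (12 - (-1)·2.7037) / (3) = 4.9012
Iteration 3:
  u = (-1 - (-2)·4.9012) / (3) = 2.9341
  v = (12 - (-1)·2.9341) / (3) = 4.9780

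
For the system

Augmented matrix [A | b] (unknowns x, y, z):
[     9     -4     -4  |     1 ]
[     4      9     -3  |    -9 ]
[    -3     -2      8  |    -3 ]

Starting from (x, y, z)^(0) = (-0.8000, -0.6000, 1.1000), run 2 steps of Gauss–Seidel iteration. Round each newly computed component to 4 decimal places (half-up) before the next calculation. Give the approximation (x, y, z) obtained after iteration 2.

(-0.4342, -0.9555, -0.7767)

Iteration 1:
  x = (1 - (-4)·-0.6000 - (-4)·1.1000) / (9) = 0.3333
  y = (-9 - (4)·0.3333 - (-3)·1.1000) / (9) = -0.7815
  z = (-3 - (-3)·0.3333 - (-2)·-0.7815) / (8) = -0.4454
Iteration 2:
  x = (1 - (-4)·-0.7815 - (-4)·-0.4454) / (9) = -0.4342
  y = (-9 - (4)·-0.4342 - (-3)·-0.4454) / (9) = -0.9555
  z = (-3 - (-3)·-0.4342 - (-2)·-0.9555) / (8) = -0.7767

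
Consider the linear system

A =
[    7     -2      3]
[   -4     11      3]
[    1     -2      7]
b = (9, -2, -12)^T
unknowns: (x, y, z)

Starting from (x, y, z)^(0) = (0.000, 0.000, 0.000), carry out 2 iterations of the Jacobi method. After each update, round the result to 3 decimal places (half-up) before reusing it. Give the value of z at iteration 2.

Iteration 1:
  x = (9 - (-2)·0.000 - (3)·0.000) / (7) = 1.286
  y = (-2 - (-4)·0.000 - (3)·0.000) / (11) = -0.182
  z = (-12 - (1)·0.000 - (-2)·0.000) / (7) = -1.714
Iteration 2:
  x = (9 - (-2)·-0.182 - (3)·-1.714) / (7) = 1.968
  y = (-2 - (-4)·1.286 - (3)·-1.714) / (11) = 0.753
  z = (-12 - (1)·1.286 - (-2)·-0.182) / (7) = -1.950

-1.950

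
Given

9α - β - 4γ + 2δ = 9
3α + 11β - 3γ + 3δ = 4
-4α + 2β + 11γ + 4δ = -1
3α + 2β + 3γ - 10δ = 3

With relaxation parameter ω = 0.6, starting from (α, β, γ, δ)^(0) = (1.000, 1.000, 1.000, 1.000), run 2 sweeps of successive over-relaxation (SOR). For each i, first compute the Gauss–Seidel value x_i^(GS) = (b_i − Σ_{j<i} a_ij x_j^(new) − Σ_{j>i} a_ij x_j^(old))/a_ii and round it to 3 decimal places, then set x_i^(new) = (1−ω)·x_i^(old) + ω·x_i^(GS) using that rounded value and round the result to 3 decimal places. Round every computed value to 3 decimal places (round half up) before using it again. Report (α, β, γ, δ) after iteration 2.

(1.127, 0.169, 0.191, 0.297)

Iteration 1:
  α: GS value = (9 - (-1)·1.000 - (-4)·1.000 - (2)·1.000) / (9) = 1.333;  α ← (1−ω)·1.000 + ω·1.333 = 1.200
  β: GS value = (4 - (3)·1.200 - (-3)·1.000 - (3)·1.000) / (11) = 0.036;  β ← (1−ω)·1.000 + ω·0.036 = 0.422
  γ: GS value = (-1 - (-4)·1.200 - (2)·0.422 - (4)·1.000) / (11) = -0.095;  γ ← (1−ω)·1.000 + ω·-0.095 = 0.343
  δ: GS value = (3 - (3)·1.200 - (2)·0.422 - (3)·0.343) / (-10) = 0.247;  δ ← (1−ω)·1.000 + ω·0.247 = 0.548
Iteration 2:
  α: GS value = (9 - (-1)·0.422 - (-4)·0.343 - (2)·0.548) / (9) = 1.078;  α ← (1−ω)·1.200 + ω·1.078 = 1.127
  β: GS value = (4 - (3)·1.127 - (-3)·0.343 - (3)·0.548) / (11) = 0.000;  β ← (1−ω)·0.422 + ω·0.000 = 0.169
  γ: GS value = (-1 - (-4)·1.127 - (2)·0.169 - (4)·0.548) / (11) = 0.089;  γ ← (1−ω)·0.343 + ω·0.089 = 0.191
  δ: GS value = (3 - (3)·1.127 - (2)·0.169 - (3)·0.191) / (-10) = 0.129;  δ ← (1−ω)·0.548 + ω·0.129 = 0.297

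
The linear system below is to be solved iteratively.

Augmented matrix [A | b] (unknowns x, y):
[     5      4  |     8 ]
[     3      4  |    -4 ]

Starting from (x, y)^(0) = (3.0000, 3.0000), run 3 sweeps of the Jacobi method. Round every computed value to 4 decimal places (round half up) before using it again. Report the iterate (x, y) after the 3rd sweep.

Iteration 1:
  x = (8 - (4)·3.0000) / (5) = -0.8000
  y = (-4 - (3)·3.0000) / (4) = -3.2500
Iteration 2:
  x = (8 - (4)·-3.2500) / (5) = 4.2000
  y = (-4 - (3)·-0.8000) / (4) = -0.4000
Iteration 3:
  x = (8 - (4)·-0.4000) / (5) = 1.9200
  y = (-4 - (3)·4.2000) / (4) = -4.1500

(1.9200, -4.1500)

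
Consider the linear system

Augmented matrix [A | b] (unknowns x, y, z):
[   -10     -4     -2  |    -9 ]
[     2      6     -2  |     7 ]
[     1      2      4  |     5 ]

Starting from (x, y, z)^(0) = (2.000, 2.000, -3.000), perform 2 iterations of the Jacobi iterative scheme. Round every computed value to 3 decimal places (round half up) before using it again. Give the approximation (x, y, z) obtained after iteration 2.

Iteration 1:
  x = (-9 - (-4)·2.000 - (-2)·-3.000) / (-10) = 0.700
  y = (7 - (2)·2.000 - (-2)·-3.000) / (6) = -0.500
  z = (5 - (1)·2.000 - (2)·2.000) / (4) = -0.250
Iteration 2:
  x = (-9 - (-4)·-0.500 - (-2)·-0.250) / (-10) = 1.150
  y = (7 - (2)·0.700 - (-2)·-0.250) / (6) = 0.850
  z = (5 - (1)·0.700 - (2)·-0.500) / (4) = 1.325

(1.150, 0.850, 1.325)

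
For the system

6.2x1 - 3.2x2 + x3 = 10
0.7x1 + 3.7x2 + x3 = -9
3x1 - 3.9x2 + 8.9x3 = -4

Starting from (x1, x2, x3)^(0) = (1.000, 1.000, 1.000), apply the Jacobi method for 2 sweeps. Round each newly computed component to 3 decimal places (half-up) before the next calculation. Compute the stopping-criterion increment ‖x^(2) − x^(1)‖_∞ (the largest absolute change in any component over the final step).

2.032

Iteration 1:
  x1 = (10 - (-3.2)·1.000 - (1)·1.000) / (6.2) = 1.968
  x2 = (-9 - (0.7)·1.000 - (1)·1.000) / (3.7) = -2.892
  x3 = (-4 - (3)·1.000 - (-3.9)·1.000) / (8.9) = -0.348
Iteration 2:
  x1 = (10 - (-3.2)·-2.892 - (1)·-0.348) / (6.2) = 0.176
  x2 = (-9 - (0.7)·1.968 - (1)·-0.348) / (3.7) = -2.711
  x3 = (-4 - (3)·1.968 - (-3.9)·-2.892) / (8.9) = -2.380
Change: (-1.792, 0.181, -2.032) → max |·| = 2.032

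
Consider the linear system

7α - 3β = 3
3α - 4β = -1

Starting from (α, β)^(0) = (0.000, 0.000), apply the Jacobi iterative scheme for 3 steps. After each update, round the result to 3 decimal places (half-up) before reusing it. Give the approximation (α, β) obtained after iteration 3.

Iteration 1:
  α = (3 - (-3)·0.000) / (7) = 0.429
  β = (-1 - (3)·0.000) / (-4) = 0.250
Iteration 2:
  α = (3 - (-3)·0.250) / (7) = 0.536
  β = (-1 - (3)·0.429) / (-4) = 0.572
Iteration 3:
  α = (3 - (-3)·0.572) / (7) = 0.674
  β = (-1 - (3)·0.536) / (-4) = 0.652

(0.674, 0.652)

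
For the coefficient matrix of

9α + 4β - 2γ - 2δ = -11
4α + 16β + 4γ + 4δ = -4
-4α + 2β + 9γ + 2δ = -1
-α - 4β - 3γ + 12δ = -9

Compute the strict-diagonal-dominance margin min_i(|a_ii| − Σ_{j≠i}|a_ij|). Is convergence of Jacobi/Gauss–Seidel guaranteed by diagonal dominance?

row 1: |9| − (4+2+2) = 1
row 2: |16| − (4+4+4) = 4
row 3: |9| − (4+2+2) = 1
row 4: |12| − (1+4+3) = 4
minimum over rows = 1 → strictly diagonally dominant (convergence guaranteed)

1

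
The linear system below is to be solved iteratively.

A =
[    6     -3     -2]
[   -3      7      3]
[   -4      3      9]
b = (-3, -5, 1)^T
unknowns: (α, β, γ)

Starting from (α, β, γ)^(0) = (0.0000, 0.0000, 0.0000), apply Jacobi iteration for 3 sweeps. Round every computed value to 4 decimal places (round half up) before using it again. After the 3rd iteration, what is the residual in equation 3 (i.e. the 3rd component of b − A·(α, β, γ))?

Iteration 1:
  α = (-3 - (-3)·0.0000 - (-2)·0.0000) / (6) = -0.5000
  β = (-5 - (-3)·0.0000 - (3)·0.0000) / (7) = -0.7143
  γ = (1 - (-4)·0.0000 - (3)·0.0000) / (9) = 0.1111
Iteration 2:
  α = (-3 - (-3)·-0.7143 - (-2)·0.1111) / (6) = -0.8201
  β = (-5 - (-3)·-0.5000 - (3)·0.1111) / (7) = -0.9762
  γ = (1 - (-4)·-0.5000 - (3)·-0.7143) / (9) = 0.1270
Iteration 3:
  α = (-3 - (-3)·-0.9762 - (-2)·0.1270) / (6) = -0.9458
  β = (-5 - (-3)·-0.8201 - (3)·0.1270) / (7) = -1.1202
  γ = (1 - (-4)·-0.8201 - (3)·-0.9762) / (9) = 0.0720
Residual b − A·x = (-0.5418, -0.2120, -0.0706)

-0.0706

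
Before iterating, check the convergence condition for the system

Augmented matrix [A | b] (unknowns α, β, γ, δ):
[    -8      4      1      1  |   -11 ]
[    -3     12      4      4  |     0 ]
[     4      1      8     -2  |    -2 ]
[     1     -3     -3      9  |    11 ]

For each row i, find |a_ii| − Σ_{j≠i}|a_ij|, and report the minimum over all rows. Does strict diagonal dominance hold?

1

row 1: |-8| − (4+1+1) = 2
row 2: |12| − (3+4+4) = 1
row 3: |8| − (4+1+2) = 1
row 4: |9| − (1+3+3) = 2
minimum over rows = 1 → strictly diagonally dominant (convergence guaranteed)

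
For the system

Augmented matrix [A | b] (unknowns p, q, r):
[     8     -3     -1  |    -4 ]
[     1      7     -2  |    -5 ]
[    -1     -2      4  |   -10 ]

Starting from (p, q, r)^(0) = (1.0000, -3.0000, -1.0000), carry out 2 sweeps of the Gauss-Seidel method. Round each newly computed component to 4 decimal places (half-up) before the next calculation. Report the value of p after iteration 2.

-1.1953

Iteration 1:
  p = (-4 - (-3)·-3.0000 - (-1)·-1.0000) / (8) = -1.7500
  q = (-5 - (1)·-1.7500 - (-2)·-1.0000) / (7) = -0.7500
  r = (-10 - (-1)·-1.7500 - (-2)·-0.7500) / (4) = -3.3125
Iteration 2:
  p = (-4 - (-3)·-0.7500 - (-1)·-3.3125) / (8) = -1.1953
  q = (-5 - (1)·-1.1953 - (-2)·-3.3125) / (7) = -1.4900
  r = (-10 - (-1)·-1.1953 - (-2)·-1.4900) / (4) = -3.5438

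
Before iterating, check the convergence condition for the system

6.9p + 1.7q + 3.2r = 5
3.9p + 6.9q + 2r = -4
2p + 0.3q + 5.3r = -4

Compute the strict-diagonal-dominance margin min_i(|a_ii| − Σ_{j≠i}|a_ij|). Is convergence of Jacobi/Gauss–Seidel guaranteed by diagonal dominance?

1

row 1: |6.9| − (1.7+3.2) = 2
row 2: |6.9| − (3.9+2) = 1
row 3: |5.3| − (2+0.3) = 3
minimum over rows = 1 → strictly diagonally dominant (convergence guaranteed)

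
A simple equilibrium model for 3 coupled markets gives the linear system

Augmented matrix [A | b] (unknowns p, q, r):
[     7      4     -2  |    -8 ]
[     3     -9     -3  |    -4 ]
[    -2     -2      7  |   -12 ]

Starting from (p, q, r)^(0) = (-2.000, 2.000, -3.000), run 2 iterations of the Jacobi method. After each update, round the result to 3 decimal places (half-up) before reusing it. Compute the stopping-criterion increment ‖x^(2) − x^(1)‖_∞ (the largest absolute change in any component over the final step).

Iteration 1:
  p = (-8 - (4)·2.000 - (-2)·-3.000) / (7) = -3.143
  q = (-4 - (3)·-2.000 - (-3)·-3.000) / (-9) = 0.778
  r = (-12 - (-2)·-2.000 - (-2)·2.000) / (7) = -1.714
Iteration 2:
  p = (-8 - (4)·0.778 - (-2)·-1.714) / (7) = -2.077
  q = (-4 - (3)·-3.143 - (-3)·-1.714) / (-9) = -0.032
  r = (-12 - (-2)·-3.143 - (-2)·0.778) / (7) = -2.390
Change: (1.066, -0.810, -0.676) → max |·| = 1.066

1.066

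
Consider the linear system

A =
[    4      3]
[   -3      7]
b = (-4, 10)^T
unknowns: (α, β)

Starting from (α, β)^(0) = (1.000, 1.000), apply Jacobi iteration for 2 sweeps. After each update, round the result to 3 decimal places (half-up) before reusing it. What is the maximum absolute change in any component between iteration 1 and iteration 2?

Iteration 1:
  α = (-4 - (3)·1.000) / (4) = -1.750
  β = (10 - (-3)·1.000) / (7) = 1.857
Iteration 2:
  α = (-4 - (3)·1.857) / (4) = -2.393
  β = (10 - (-3)·-1.750) / (7) = 0.679
Change: (-0.643, -1.178) → max |·| = 1.178

1.178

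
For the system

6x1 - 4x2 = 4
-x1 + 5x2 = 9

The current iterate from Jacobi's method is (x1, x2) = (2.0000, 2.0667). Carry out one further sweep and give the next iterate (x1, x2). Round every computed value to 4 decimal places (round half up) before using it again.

One sweep:
  x1 = (4 - (-4)·2.0667) / (6) = 2.0445
  x2 = (9 - (-1)·2.0000) / (5) = 2.2000

(2.0445, 2.2000)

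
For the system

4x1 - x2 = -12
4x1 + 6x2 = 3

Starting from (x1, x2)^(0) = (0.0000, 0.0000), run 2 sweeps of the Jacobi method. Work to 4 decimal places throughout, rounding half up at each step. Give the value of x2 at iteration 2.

Iteration 1:
  x1 = (-12 - (-1)·0.0000) / (4) = -3.0000
  x2 = (3 - (4)·0.0000) / (6) = 0.5000
Iteration 2:
  x1 = (-12 - (-1)·0.5000) / (4) = -2.8750
  x2 = (3 - (4)·-3.0000) / (6) = 2.5000

2.5000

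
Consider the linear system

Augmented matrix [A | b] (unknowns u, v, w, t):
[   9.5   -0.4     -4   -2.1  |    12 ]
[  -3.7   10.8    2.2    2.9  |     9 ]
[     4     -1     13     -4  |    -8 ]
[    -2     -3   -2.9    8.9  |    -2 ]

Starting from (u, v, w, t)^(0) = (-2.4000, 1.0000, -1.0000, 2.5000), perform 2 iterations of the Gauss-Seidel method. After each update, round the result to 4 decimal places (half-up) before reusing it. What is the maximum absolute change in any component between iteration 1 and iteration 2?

Iteration 1:
  u = (12 - (-0.4)·1.0000 - (-4)·-1.0000 - (-2.1)·2.5000) / (9.5) = 1.4368
  v = (9 - (-3.7)·1.4368 - (2.2)·-1.0000 - (2.9)·2.5000) / (10.8) = 0.8580
  w = (-8 - (4)·1.4368 - (-1)·0.8580 - (-4)·2.5000) / (13) = -0.2222
  t = (-2 - (-2)·1.4368 - (-3)·0.8580 - (-2.9)·-0.2222) / (8.9) = 0.3150
Iteration 2:
  u = (12 - (-0.4)·0.8580 - (-4)·-0.2222 - (-2.1)·0.3150) / (9.5) = 1.2754
  v = (9 - (-3.7)·1.2754 - (2.2)·-0.2222 - (2.9)·0.3150) / (10.8) = 1.2310
  w = (-8 - (4)·1.2754 - (-1)·1.2310 - (-4)·0.3150) / (13) = -0.8162
  t = (-2 - (-2)·1.2754 - (-3)·1.2310 - (-2.9)·-0.8162) / (8.9) = 0.2109
Change: (-0.1614, 0.3730, -0.5940, -0.1041) → max |·| = 0.5940

0.5940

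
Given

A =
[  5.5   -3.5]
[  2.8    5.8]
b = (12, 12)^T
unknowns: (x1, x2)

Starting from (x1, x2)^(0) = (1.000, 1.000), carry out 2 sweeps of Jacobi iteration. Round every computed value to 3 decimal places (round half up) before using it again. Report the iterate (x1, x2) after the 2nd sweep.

(3.191, 0.709)

Iteration 1:
  x1 = (12 - (-3.5)·1.000) / (5.5) = 2.818
  x2 = (12 - (2.8)·1.000) / (5.8) = 1.586
Iteration 2:
  x1 = (12 - (-3.5)·1.586) / (5.5) = 3.191
  x2 = (12 - (2.8)·2.818) / (5.8) = 0.709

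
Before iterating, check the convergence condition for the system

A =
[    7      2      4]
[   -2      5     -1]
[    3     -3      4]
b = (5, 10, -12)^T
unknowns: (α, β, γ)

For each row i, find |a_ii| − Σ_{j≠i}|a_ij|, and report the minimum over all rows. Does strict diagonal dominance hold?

-2

row 1: |7| − (2+4) = 1
row 2: |5| − (2+1) = 2
row 3: |4| − (3+3) = -2
minimum over rows = -2 → not strictly diagonally dominant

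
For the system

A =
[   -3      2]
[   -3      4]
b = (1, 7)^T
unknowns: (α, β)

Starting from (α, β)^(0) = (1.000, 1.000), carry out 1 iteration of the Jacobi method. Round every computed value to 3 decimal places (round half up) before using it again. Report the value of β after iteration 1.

Iteration 1:
  α = (1 - (2)·1.000) / (-3) = 0.333
  β = (7 - (-3)·1.000) / (4) = 2.500

2.500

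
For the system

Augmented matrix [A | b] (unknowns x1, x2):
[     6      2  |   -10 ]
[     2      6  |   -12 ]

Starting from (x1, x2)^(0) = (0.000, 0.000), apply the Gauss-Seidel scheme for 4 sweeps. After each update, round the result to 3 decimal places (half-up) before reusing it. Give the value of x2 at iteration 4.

Iteration 1:
  x1 = (-10 - (2)·0.000) / (6) = -1.667
  x2 = (-12 - (2)·-1.667) / (6) = -1.444
Iteration 2:
  x1 = (-10 - (2)·-1.444) / (6) = -1.185
  x2 = (-12 - (2)·-1.185) / (6) = -1.605
Iteration 3:
  x1 = (-10 - (2)·-1.605) / (6) = -1.132
  x2 = (-12 - (2)·-1.132) / (6) = -1.623
Iteration 4:
  x1 = (-10 - (2)·-1.623) / (6) = -1.126
  x2 = (-12 - (2)·-1.126) / (6) = -1.625

-1.625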